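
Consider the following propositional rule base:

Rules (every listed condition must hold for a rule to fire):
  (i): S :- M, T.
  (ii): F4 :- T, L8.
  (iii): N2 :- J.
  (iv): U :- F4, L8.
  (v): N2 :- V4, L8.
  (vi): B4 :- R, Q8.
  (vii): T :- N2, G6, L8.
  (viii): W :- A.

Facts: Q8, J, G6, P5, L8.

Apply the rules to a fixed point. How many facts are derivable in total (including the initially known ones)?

9

Round 1 fires (iii), giving N2.
Round 2 fires (vii), giving T.
Round 3 fires (ii), giving F4.
Round 4 fires (iv), giving U.
Closure: {F4, G6, J, L8, N2, P5, Q8, T, U} — 9 facts.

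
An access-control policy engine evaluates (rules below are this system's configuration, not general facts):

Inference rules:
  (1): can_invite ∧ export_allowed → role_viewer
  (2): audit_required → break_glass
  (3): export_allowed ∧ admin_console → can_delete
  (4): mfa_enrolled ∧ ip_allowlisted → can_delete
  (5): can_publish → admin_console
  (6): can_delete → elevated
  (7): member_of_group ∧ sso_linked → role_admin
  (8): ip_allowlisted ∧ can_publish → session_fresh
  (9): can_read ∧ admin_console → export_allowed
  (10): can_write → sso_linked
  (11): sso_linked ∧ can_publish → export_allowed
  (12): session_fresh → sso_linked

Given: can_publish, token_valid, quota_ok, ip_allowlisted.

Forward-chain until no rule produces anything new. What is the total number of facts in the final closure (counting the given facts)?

10

Round 1: (5) [can_publish → admin_console]; (8) [ip_allowlisted ∧ can_publish → session_fresh]. New: admin_console, session_fresh.
Round 2: (12) [session_fresh → sso_linked]. New: sso_linked.
Round 3: (11) [sso_linked ∧ can_publish → export_allowed]. New: export_allowed.
Round 4: (3) [export_allowed ∧ admin_console → can_delete]. New: can_delete.
Round 5: (6) [can_delete → elevated]. New: elevated.
Closure: {admin_console, can_delete, can_publish, elevated, export_allowed, ip_allowlisted, quota_ok, session_fresh, sso_linked, token_valid} — 10 facts.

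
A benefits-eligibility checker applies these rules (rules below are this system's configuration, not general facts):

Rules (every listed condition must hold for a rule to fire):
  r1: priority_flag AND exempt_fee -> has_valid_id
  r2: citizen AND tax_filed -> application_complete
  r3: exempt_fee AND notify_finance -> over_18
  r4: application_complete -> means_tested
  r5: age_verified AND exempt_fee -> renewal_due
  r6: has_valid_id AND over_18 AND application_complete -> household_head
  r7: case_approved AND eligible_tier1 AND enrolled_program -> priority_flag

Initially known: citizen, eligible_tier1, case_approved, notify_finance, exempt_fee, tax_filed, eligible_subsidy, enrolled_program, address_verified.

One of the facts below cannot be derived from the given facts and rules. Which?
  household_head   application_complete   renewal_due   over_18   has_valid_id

renewal_due

Round 1 — r2, r3, r7, derive application_complete, over_18, priority_flag.
Round 2 — r1, r4, derive has_valid_id, means_tested.
Round 3 — r6, derive household_head.
Derived: application_complete (round 1), over_18 (round 1), has_valid_id (round 2), household_head (round 3). renewal_due never appears in any round.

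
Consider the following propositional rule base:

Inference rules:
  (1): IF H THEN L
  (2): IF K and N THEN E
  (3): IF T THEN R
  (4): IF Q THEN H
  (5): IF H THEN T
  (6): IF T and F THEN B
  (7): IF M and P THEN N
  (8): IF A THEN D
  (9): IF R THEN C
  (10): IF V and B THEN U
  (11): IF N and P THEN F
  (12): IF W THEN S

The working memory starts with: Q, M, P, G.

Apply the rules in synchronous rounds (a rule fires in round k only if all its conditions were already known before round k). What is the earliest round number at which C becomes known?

4

Round 1 — (4), (7), derive H, N.
Round 2 — (1), (5), (11), derive L, T, F.
Round 3 — (3), (6), derive R, B.
Round 4 — (9), derive C.
C first appears in round 4.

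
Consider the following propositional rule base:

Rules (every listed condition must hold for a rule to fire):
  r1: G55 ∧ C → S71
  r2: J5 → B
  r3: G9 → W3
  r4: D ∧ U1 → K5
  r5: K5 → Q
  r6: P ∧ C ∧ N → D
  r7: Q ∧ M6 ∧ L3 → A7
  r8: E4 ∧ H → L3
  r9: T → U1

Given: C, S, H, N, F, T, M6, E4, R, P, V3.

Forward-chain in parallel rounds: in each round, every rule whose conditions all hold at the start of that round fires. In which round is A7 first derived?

Round 1: r6 [P ∧ C ∧ N → D]; r8 [E4 ∧ H → L3]; r9 [T → U1]. New: D, L3, U1.
Round 2: r4 [D ∧ U1 → K5]. New: K5.
Round 3: r5 [K5 → Q]. New: Q.
Round 4: r7 [Q ∧ M6 ∧ L3 → A7]. New: A7.
A7 first appears in round 4.

4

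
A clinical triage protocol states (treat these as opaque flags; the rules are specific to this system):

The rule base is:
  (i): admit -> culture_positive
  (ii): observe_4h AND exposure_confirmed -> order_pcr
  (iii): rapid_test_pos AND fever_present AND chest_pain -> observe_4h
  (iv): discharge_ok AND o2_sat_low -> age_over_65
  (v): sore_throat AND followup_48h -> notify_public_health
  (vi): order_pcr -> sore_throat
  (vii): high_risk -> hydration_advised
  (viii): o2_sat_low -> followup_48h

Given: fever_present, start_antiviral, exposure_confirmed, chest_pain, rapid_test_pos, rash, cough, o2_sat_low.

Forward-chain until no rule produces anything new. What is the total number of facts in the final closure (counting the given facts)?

Round 1 fires (iii), (viii), giving observe_4h, followup_48h.
Round 2 fires (ii), giving order_pcr.
Round 3 fires (vi), giving sore_throat.
Round 4 fires (v), giving notify_public_health.
Closure: {chest_pain, cough, exposure_confirmed, fever_present, followup_48h, notify_public_health, o2_sat_low, observe_4h, order_pcr, rapid_test_pos, rash, sore_throat, start_antiviral} — 13 facts.

13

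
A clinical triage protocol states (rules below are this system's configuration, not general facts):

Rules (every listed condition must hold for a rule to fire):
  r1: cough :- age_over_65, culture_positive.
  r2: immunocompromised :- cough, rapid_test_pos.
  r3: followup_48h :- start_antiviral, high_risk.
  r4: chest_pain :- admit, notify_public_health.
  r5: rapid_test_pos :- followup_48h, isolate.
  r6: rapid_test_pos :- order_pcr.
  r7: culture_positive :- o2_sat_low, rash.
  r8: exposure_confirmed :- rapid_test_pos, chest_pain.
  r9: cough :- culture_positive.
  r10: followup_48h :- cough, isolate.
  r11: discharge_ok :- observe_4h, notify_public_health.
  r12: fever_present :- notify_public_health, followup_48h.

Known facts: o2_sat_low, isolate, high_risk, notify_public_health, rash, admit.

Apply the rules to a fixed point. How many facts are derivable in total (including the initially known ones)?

14

Round 1: r4 [chest_pain :- admit, notify_public_health.]; r7 [culture_positive :- o2_sat_low, rash.]. New: chest_pain, culture_positive.
Round 2: r9 [cough :- culture_positive.]. New: cough.
Round 3: r10 [followup_48h :- cough, isolate.]. New: followup_48h.
Round 4: r5 [rapid_test_pos :- followup_48h, isolate.]; r12 [fever_present :- notify_public_health, followup_48h.]. New: rapid_test_pos, fever_present.
Round 5: r2 [immunocompromised :- cough, rapid_test_pos.]; r8 [exposure_confirmed :- rapid_test_pos, chest_pain.]. New: immunocompromised, exposure_confirmed.
Closure: {admit, chest_pain, cough, culture_positive, exposure_confirmed, fever_present, followup_48h, high_risk, immunocompromised, isolate, notify_public_health, o2_sat_low, rapid_test_pos, rash} — 14 facts.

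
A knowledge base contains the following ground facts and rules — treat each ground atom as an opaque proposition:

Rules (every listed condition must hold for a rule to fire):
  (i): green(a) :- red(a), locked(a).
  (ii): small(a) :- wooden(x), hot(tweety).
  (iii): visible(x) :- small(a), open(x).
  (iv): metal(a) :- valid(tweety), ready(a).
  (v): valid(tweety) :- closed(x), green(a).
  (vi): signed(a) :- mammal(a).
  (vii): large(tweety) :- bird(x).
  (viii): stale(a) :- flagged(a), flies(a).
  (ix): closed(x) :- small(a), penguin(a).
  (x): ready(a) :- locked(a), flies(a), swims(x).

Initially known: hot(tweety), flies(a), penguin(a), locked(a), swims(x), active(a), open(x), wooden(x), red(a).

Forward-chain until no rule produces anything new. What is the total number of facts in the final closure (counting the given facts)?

16

Round 1 — (i), (ii), (x), derive green(a), small(a), ready(a).
Round 2 — (iii), (ix), derive visible(x), closed(x).
Round 3 — (v), derive valid(tweety).
Round 4 — (iv), derive metal(a).
Closure: {active(a), closed(x), flies(a), green(a), hot(tweety), locked(a), metal(a), open(x), penguin(a), ready(a), red(a), small(a), swims(x), valid(tweety), visible(x), wooden(x)} — 16 facts.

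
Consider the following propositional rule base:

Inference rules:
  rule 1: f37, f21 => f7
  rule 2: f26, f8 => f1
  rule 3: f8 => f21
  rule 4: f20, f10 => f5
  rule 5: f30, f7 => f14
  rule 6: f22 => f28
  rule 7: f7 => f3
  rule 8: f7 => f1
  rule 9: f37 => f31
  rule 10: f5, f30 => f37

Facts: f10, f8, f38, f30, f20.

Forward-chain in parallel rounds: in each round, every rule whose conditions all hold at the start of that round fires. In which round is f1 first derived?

Round 1: rule 3 [f8 => f21]; rule 4 [f20, f10 => f5]. Adds f21, f5.
Round 2: rule 10 [f5, f30 => f37]. Adds f37.
Round 3: rule 1 [f37, f21 => f7]; rule 9 [f37 => f31]. Adds f7, f31.
Round 4: rule 5 [f30, f7 => f14]; rule 7 [f7 => f3]; rule 8 [f7 => f1]. Adds f14, f3, f1.
f1 first appears in round 4.

4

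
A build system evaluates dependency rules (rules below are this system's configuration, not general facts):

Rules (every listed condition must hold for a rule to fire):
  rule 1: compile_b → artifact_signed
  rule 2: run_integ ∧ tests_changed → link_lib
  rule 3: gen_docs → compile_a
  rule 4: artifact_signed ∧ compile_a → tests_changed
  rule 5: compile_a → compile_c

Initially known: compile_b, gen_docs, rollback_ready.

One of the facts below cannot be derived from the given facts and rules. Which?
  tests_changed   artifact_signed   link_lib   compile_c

Round 1: rule 1 [compile_b → artifact_signed]; rule 3 [gen_docs → compile_a]. New: artifact_signed, compile_a.
Round 2: rule 4 [artifact_signed ∧ compile_a → tests_changed]; rule 5 [compile_a → compile_c]. New: tests_changed, compile_c.
Derived: artifact_signed (round 1), compile_c (round 2), tests_changed (round 2). link_lib never appears in any round.

link_lib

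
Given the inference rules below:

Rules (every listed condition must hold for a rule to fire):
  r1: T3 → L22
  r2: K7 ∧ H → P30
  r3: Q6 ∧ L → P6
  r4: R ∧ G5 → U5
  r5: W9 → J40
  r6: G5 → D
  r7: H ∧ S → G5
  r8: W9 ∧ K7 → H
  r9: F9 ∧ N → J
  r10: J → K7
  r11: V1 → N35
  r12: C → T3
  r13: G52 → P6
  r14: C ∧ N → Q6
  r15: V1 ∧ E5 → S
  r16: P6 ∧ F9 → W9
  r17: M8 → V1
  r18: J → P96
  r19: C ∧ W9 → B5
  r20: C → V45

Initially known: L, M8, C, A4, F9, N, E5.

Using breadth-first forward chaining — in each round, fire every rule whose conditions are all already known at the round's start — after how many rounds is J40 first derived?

Round 1 — r9, r12, r14, r17, r20, derive J, T3, Q6, V1, V45.
Round 2 — r1, r3, r10, r11, r15, r18, derive L22, P6, K7, N35, S, P96.
Round 3 — r16, derive W9.
Round 4 — r5, r8, r19, derive J40, H, B5.
J40 first appears in round 4.

4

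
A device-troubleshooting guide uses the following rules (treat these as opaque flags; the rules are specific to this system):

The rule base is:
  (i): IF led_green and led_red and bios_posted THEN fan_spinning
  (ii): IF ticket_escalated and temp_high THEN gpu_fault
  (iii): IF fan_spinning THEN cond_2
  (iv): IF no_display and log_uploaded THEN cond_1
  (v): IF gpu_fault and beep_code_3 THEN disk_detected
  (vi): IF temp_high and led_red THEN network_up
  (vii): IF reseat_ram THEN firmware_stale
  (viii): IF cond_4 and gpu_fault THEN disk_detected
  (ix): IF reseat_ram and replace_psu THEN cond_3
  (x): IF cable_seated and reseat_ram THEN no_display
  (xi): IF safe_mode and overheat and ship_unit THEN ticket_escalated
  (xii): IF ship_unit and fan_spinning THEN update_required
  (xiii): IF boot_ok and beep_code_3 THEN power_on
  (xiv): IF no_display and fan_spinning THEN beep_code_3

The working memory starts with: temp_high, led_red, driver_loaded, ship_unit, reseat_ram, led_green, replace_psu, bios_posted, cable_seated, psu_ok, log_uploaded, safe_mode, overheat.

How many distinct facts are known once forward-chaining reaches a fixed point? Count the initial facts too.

Round 1 — (i), (vi), (vii), (ix), (x), (xi), derive fan_spinning, network_up, firmware_stale, cond_3, no_display, ticket_escalated.
Round 2 — (ii), (iii), (iv), (xii), (xiv), derive gpu_fault, cond_2, cond_1, update_required, beep_code_3.
Round 3 — (v), derive disk_detected.
Closure: {beep_code_3, bios_posted, cable_seated, cond_1, cond_2, cond_3, disk_detected, driver_loaded, fan_spinning, firmware_stale, gpu_fault, led_green, led_red, log_uploaded, network_up, no_display, overheat, psu_ok, replace_psu, reseat_ram, safe_mode, ship_unit, temp_high, ticket_escalated, update_required} — 25 facts.

25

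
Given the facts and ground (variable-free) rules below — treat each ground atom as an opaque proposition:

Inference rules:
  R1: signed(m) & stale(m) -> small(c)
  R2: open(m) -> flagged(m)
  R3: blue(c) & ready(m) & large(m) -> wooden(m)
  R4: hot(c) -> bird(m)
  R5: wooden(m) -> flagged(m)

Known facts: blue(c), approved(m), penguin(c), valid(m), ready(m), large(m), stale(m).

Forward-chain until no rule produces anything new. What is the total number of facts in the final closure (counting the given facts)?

9

Round 1 fires R3, giving wooden(m).
Round 2 fires R5, giving flagged(m).
Closure: {approved(m), blue(c), flagged(m), large(m), penguin(c), ready(m), stale(m), valid(m), wooden(m)} — 9 facts.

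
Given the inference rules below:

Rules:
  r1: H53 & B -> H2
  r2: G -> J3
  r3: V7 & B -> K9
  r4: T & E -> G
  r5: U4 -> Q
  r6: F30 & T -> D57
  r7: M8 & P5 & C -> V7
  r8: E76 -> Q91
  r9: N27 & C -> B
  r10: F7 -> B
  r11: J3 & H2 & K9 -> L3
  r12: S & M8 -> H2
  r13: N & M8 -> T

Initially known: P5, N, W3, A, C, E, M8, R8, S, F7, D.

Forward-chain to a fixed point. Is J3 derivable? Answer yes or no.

yes

Round 1: r7 [M8 & P5 & C -> V7]; r10 [F7 -> B]; r12 [S & M8 -> H2]; r13 [N & M8 -> T]. New: V7, B, H2, T.
Round 2: r3 [V7 & B -> K9]; r4 [T & E -> G]. New: K9, G.
Round 3: r2 [G -> J3]. New: J3.
Round 4: r11 [J3 & H2 & K9 -> L3]. New: L3.
J3 appears in round 3, so it is derivable.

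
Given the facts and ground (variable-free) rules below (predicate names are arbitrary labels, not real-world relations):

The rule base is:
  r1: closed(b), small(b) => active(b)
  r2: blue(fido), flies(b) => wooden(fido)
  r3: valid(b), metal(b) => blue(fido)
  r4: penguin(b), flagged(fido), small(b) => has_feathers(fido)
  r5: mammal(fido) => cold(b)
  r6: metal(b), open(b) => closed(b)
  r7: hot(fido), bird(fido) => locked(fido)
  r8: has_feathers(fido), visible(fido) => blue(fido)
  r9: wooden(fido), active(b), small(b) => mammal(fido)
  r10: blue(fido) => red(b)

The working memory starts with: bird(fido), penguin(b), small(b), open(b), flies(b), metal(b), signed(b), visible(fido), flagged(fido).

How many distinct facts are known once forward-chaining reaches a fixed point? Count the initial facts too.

17

Round 1 fires r4, r6, giving has_feathers(fido), closed(b).
Round 2 fires r1, r8, giving active(b), blue(fido).
Round 3 fires r2, r10, giving wooden(fido), red(b).
Round 4 fires r9, giving mammal(fido).
Round 5 fires r5, giving cold(b).
Closure: {active(b), bird(fido), blue(fido), closed(b), cold(b), flagged(fido), flies(b), has_feathers(fido), mammal(fido), metal(b), open(b), penguin(b), red(b), signed(b), small(b), visible(fido), wooden(fido)} — 17 facts.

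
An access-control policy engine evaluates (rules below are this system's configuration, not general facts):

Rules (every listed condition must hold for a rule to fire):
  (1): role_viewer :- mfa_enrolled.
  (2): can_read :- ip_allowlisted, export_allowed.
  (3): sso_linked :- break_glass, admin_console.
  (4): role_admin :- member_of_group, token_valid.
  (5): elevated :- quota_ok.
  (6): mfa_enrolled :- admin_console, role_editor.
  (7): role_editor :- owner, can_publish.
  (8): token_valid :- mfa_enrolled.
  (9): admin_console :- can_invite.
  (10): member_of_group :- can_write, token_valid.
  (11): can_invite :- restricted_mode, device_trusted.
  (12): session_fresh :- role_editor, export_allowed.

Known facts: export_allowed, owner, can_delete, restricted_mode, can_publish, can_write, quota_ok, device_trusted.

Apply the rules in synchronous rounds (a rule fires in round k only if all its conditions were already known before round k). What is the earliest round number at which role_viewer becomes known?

Round 1 — (5), (7), (11), derive elevated, role_editor, can_invite.
Round 2 — (9), (12), derive admin_console, session_fresh.
Round 3 — (6), derive mfa_enrolled.
Round 4 — (1), (8), derive role_viewer, token_valid.
role_viewer first appears in round 4.

4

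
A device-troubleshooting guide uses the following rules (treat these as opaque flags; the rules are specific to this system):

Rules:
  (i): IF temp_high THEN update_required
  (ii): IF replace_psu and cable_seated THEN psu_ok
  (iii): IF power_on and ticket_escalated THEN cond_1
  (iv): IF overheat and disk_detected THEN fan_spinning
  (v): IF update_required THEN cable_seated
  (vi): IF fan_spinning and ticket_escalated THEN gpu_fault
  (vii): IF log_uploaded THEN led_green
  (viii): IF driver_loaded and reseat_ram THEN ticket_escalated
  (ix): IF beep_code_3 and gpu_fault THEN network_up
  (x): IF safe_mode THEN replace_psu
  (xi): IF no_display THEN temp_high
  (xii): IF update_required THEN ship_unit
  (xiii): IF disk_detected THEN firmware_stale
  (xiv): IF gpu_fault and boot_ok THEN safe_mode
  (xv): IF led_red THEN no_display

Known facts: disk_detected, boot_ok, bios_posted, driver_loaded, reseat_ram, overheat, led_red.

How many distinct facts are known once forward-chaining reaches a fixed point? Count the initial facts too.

19

Round 1 — (iv), (viii), (xiii), (xv), derive fan_spinning, ticket_escalated, firmware_stale, no_display.
Round 2 — (vi), (xi), derive gpu_fault, temp_high.
Round 3 — (i), (xiv), derive update_required, safe_mode.
Round 4 — (v), (x), (xii), derive cable_seated, replace_psu, ship_unit.
Round 5 — (ii), derive psu_ok.
Closure: {bios_posted, boot_ok, cable_seated, disk_detected, driver_loaded, fan_spinning, firmware_stale, gpu_fault, led_red, no_display, overheat, psu_ok, replace_psu, reseat_ram, safe_mode, ship_unit, temp_high, ticket_escalated, update_required} — 19 facts.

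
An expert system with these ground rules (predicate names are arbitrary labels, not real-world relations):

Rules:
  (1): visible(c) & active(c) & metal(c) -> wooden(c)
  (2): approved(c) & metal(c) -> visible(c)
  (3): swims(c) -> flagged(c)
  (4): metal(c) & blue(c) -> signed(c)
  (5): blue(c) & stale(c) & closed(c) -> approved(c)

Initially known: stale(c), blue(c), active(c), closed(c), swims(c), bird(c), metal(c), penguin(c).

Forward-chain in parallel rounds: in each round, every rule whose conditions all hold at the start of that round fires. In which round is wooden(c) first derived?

3

[1] (3) [swims(c) -> flagged(c)]; (4) [metal(c) & blue(c) -> signed(c)]; (5) [blue(c) & stale(c) & closed(c) -> approved(c)]. ⇒ new: flagged(c), signed(c), approved(c).
[2] (2) [approved(c) & metal(c) -> visible(c)]. ⇒ new: visible(c).
[3] (1) [visible(c) & active(c) & metal(c) -> wooden(c)]. ⇒ new: wooden(c).
wooden(c) first appears in round 3.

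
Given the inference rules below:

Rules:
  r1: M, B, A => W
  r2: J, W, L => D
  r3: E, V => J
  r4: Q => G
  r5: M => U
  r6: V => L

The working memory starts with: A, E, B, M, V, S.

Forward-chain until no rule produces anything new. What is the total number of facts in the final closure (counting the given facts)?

11

Round 1: r1 [M, B, A => W]; r3 [E, V => J]; r5 [M => U]; r6 [V => L]. New: W, J, U, L.
Round 2: r2 [J, W, L => D]. New: D.
Closure: {A, B, D, E, J, L, M, S, U, V, W} — 11 facts.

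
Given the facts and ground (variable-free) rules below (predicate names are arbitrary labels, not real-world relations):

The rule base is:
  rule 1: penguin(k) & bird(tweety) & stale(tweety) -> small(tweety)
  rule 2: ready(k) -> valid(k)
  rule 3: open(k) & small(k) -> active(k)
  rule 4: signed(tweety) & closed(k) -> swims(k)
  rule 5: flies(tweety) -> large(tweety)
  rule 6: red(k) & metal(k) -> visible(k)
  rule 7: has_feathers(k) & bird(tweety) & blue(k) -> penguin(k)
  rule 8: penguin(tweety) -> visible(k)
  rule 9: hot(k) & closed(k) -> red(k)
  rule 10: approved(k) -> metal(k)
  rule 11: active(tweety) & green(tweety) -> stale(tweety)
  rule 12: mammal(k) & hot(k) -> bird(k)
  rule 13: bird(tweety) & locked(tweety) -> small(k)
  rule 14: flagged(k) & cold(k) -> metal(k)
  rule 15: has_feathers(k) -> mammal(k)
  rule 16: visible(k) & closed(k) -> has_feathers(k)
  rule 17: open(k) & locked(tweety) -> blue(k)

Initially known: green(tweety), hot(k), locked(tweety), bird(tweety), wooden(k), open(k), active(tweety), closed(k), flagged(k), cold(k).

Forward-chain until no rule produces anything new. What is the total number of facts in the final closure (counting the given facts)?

22

Round 1: rule 9 [hot(k) & closed(k) -> red(k)]; rule 11 [active(tweety) & green(tweety) -> stale(tweety)]; rule 13 [bird(tweety) & locked(tweety) -> small(k)]; rule 14 [flagged(k) & cold(k) -> metal(k)]; rule 17 [open(k) & locked(tweety) -> blue(k)]. Adds red(k), stale(tweety), small(k), metal(k), blue(k).
Round 2: rule 3 [open(k) & small(k) -> active(k)]; rule 6 [red(k) & metal(k) -> visible(k)]. Adds active(k), visible(k).
Round 3: rule 16 [visible(k) & closed(k) -> has_feathers(k)]. Adds has_feathers(k).
Round 4: rule 7 [has_feathers(k) & bird(tweety) & blue(k) -> penguin(k)]; rule 15 [has_feathers(k) -> mammal(k)]. Adds penguin(k), mammal(k).
Round 5: rule 1 [penguin(k) & bird(tweety) & stale(tweety) -> small(tweety)]; rule 12 [mammal(k) & hot(k) -> bird(k)]. Adds small(tweety), bird(k).
Closure: {active(k), active(tweety), bird(k), bird(tweety), blue(k), closed(k), cold(k), flagged(k), green(tweety), has_feathers(k), hot(k), locked(tweety), mammal(k), metal(k), open(k), penguin(k), red(k), small(k), small(tweety), stale(tweety), visible(k), wooden(k)} — 22 facts.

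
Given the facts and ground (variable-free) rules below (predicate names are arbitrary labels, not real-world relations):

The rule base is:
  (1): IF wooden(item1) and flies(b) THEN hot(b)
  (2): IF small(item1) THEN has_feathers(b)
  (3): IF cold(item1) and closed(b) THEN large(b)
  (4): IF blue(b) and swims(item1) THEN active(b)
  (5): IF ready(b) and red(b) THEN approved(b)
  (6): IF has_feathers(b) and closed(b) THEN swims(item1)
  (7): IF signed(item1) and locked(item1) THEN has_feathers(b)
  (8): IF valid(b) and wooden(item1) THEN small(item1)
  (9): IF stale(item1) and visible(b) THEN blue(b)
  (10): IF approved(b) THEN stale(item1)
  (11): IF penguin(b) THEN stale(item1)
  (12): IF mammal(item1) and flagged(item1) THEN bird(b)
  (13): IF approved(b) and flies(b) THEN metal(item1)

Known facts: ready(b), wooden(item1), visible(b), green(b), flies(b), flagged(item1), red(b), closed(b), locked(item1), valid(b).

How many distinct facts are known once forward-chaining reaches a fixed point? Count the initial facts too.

Round 1 — (1), (5), (8), derive hot(b), approved(b), small(item1).
Round 2 — (2), (10), (13), derive has_feathers(b), stale(item1), metal(item1).
Round 3 — (6), (9), derive swims(item1), blue(b).
Round 4 — (4), derive active(b).
Closure: {active(b), approved(b), blue(b), closed(b), flagged(item1), flies(b), green(b), has_feathers(b), hot(b), locked(item1), metal(item1), ready(b), red(b), small(item1), stale(item1), swims(item1), valid(b), visible(b), wooden(item1)} — 19 facts.

19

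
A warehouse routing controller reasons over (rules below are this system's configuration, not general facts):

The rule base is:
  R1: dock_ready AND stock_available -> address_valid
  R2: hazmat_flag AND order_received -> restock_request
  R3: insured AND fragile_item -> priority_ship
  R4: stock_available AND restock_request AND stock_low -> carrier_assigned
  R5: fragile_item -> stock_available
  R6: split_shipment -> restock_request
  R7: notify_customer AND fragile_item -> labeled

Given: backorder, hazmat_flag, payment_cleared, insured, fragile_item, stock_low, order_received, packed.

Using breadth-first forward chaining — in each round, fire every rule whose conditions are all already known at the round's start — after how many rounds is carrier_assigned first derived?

2

Round 1 fires R2, R3, R5, giving restock_request, priority_ship, stock_available.
Round 2 fires R4, giving carrier_assigned.
carrier_assigned first appears in round 2.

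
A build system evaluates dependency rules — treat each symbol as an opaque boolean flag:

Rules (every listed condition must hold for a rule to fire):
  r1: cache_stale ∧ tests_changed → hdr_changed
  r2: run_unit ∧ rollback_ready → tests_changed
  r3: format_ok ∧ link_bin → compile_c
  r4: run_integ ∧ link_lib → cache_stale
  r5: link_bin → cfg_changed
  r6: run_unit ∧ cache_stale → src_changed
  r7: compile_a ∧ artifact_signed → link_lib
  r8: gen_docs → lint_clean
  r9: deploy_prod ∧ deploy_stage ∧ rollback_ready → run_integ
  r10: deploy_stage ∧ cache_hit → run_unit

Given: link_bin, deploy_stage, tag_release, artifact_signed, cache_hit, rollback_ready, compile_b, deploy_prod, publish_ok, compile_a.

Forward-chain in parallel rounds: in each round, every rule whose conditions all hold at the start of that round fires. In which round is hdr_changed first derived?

3

Round 1 — r5, r7, r9, r10, derive cfg_changed, link_lib, run_integ, run_unit.
Round 2 — r2, r4, derive tests_changed, cache_stale.
Round 3 — r1, r6, derive hdr_changed, src_changed.
hdr_changed first appears in round 3.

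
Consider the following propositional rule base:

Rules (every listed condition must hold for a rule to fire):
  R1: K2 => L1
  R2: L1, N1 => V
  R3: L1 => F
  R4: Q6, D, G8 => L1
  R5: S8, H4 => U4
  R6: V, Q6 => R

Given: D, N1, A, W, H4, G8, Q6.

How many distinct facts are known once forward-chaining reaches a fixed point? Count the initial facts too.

[1] R4 [Q6, D, G8 => L1]. ⇒ new: L1.
[2] R2 [L1, N1 => V]; R3 [L1 => F]. ⇒ new: V, F.
[3] R6 [V, Q6 => R]. ⇒ new: R.
Closure: {A, D, F, G8, H4, L1, N1, Q6, R, V, W} — 11 facts.

11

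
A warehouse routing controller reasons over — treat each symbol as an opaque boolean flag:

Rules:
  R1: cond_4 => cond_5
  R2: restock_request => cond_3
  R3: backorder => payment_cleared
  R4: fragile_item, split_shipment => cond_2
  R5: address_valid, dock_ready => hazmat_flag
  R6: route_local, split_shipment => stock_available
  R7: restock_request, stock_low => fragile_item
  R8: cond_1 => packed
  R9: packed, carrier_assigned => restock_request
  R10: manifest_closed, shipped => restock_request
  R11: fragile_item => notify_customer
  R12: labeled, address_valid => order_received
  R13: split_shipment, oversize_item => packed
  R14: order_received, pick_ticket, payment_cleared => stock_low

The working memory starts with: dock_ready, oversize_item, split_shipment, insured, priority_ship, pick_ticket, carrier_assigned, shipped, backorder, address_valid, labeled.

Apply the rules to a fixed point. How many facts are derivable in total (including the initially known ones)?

21

Round 1 fires R3, R5, R12, R13, giving payment_cleared, hazmat_flag, order_received, packed.
Round 2 fires R9, R14, giving restock_request, stock_low.
Round 3 fires R2, R7, giving cond_3, fragile_item.
Round 4 fires R4, R11, giving cond_2, notify_customer.
Closure: {address_valid, backorder, carrier_assigned, cond_2, cond_3, dock_ready, fragile_item, hazmat_flag, insured, labeled, notify_customer, order_received, oversize_item, packed, payment_cleared, pick_ticket, priority_ship, restock_request, shipped, split_shipment, stock_low} — 21 facts.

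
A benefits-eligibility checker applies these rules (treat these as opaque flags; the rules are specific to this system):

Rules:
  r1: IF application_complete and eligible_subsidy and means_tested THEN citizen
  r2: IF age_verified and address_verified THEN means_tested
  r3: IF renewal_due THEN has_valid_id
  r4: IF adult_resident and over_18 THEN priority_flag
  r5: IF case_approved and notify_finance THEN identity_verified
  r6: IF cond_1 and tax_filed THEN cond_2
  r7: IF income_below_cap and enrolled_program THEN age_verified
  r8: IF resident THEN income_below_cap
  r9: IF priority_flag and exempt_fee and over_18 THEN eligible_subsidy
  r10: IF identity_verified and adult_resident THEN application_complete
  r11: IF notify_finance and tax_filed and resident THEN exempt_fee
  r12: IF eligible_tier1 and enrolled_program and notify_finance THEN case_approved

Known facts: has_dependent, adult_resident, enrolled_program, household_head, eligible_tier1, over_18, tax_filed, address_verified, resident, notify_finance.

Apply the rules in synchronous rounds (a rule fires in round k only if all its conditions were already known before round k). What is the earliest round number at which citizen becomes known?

[1] r4 [IF adult_resident and over_18 THEN priority_flag]; r8 [IF resident THEN income_below_cap]; r11 [IF notify_finance and tax_filed and resident THEN exempt_fee]; r12 [IF eligible_tier1 and enrolled_program and notify_finance THEN case_approved]. ⇒ new: priority_flag, income_below_cap, exempt_fee, case_approved.
[2] r5 [IF case_approved and notify_finance THEN identity_verified]; r7 [IF income_below_cap and enrolled_program THEN age_verified]; r9 [IF priority_flag and exempt_fee and over_18 THEN eligible_subsidy]. ⇒ new: identity_verified, age_verified, eligible_subsidy.
[3] r2 [IF age_verified and address_verified THEN means_tested]; r10 [IF identity_verified and adult_resident THEN application_complete]. ⇒ new: means_tested, application_complete.
[4] r1 [IF application_complete and eligible_subsidy and means_tested THEN citizen]. ⇒ new: citizen.
citizen first appears in round 4.

4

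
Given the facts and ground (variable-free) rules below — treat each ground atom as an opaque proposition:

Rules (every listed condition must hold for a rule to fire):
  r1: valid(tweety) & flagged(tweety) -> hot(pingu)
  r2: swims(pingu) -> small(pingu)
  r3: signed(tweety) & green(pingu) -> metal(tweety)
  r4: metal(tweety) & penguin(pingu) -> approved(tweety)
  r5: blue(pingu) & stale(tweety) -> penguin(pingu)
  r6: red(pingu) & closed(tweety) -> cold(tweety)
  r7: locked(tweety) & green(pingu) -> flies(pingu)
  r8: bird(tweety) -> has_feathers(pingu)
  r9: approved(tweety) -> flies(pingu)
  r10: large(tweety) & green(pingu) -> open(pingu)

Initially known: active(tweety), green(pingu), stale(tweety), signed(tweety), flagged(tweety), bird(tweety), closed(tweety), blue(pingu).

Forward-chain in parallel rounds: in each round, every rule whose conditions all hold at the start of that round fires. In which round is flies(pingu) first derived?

3

Round 1 — r3, r5, r8, derive metal(tweety), penguin(pingu), has_feathers(pingu).
Round 2 — r4, derive approved(tweety).
Round 3 — r9, derive flies(pingu).
flies(pingu) first appears in round 3.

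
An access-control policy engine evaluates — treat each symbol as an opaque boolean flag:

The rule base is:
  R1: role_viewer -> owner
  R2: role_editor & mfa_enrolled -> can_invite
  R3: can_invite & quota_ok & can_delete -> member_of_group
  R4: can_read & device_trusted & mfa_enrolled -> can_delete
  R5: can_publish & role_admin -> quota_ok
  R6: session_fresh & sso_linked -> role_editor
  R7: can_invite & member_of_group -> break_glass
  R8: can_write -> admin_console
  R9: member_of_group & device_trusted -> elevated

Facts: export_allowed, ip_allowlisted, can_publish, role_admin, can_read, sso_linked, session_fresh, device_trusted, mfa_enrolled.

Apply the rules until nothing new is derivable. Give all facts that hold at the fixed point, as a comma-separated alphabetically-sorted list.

Round 1: R4 [can_read & device_trusted & mfa_enrolled -> can_delete]; R5 [can_publish & role_admin -> quota_ok]; R6 [session_fresh & sso_linked -> role_editor]. New: can_delete, quota_ok, role_editor.
Round 2: R2 [role_editor & mfa_enrolled -> can_invite]. New: can_invite.
Round 3: R3 [can_invite & quota_ok & can_delete -> member_of_group]. New: member_of_group.
Round 4: R7 [can_invite & member_of_group -> break_glass]; R9 [member_of_group & device_trusted -> elevated]. New: break_glass, elevated.

break_glass, can_delete, can_invite, can_publish, can_read, device_trusted, elevated, export_allowed, ip_allowlisted, member_of_group, mfa_enrolled, quota_ok, role_admin, role_editor, session_fresh, sso_linked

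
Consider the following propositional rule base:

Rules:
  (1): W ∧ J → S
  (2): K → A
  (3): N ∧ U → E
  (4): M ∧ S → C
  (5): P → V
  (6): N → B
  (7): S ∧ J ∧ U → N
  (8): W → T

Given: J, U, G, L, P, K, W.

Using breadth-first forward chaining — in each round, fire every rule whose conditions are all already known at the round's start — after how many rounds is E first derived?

3

Round 1: (1) [W ∧ J → S]; (2) [K → A]; (5) [P → V]; (8) [W → T]. New: S, A, V, T.
Round 2: (7) [S ∧ J ∧ U → N]. New: N.
Round 3: (3) [N ∧ U → E]; (6) [N → B]. New: E, B.
E first appears in round 3.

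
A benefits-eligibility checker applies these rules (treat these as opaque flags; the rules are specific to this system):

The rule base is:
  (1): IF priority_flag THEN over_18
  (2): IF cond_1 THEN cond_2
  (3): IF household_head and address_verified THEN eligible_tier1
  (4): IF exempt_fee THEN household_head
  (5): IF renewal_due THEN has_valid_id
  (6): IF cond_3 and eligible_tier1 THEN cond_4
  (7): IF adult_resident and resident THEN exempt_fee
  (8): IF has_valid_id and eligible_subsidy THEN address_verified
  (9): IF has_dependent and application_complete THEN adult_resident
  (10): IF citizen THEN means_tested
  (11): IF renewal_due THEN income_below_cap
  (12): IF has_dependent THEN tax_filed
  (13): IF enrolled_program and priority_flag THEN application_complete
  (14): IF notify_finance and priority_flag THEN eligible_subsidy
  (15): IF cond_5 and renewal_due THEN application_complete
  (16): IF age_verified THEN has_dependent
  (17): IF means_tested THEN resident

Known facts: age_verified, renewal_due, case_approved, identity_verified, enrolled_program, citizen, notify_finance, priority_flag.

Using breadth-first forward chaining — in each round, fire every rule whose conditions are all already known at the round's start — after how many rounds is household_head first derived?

4

Round 1: (1) [IF priority_flag THEN over_18]; (5) [IF renewal_due THEN has_valid_id]; (10) [IF citizen THEN means_tested]; (11) [IF renewal_due THEN income_below_cap]; (13) [IF enrolled_program and priority_flag THEN application_complete]; (14) [IF notify_finance and priority_flag THEN eligible_subsidy]; (16) [IF age_verified THEN has_dependent]. Adds over_18, has_valid_id, means_tested, income_below_cap, application_complete, eligible_subsidy, has_dependent.
Round 2: (8) [IF has_valid_id and eligible_subsidy THEN address_verified]; (9) [IF has_dependent and application_complete THEN adult_resident]; (12) [IF has_dependent THEN tax_filed]; (17) [IF means_tested THEN resident]. Adds address_verified, adult_resident, tax_filed, resident.
Round 3: (7) [IF adult_resident and resident THEN exempt_fee]. Adds exempt_fee.
Round 4: (4) [IF exempt_fee THEN household_head]. Adds household_head.
household_head first appears in round 4.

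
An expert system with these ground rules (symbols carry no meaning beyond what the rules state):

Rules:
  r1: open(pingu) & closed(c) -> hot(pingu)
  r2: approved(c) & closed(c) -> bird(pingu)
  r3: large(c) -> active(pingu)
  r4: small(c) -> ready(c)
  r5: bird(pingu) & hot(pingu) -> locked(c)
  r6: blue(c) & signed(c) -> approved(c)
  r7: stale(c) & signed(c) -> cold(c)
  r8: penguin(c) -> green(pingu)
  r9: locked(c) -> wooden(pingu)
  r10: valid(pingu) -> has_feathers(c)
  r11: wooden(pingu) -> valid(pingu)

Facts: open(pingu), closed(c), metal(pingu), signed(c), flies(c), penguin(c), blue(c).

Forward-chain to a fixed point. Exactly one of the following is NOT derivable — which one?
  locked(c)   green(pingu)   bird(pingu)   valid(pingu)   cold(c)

cold(c)

Round 1: r1 [open(pingu) & closed(c) -> hot(pingu)]; r6 [blue(c) & signed(c) -> approved(c)]; r8 [penguin(c) -> green(pingu)]. New: hot(pingu), approved(c), green(pingu).
Round 2: r2 [approved(c) & closed(c) -> bird(pingu)]. New: bird(pingu).
Round 3: r5 [bird(pingu) & hot(pingu) -> locked(c)]. New: locked(c).
Round 4: r9 [locked(c) -> wooden(pingu)]. New: wooden(pingu).
Round 5: r11 [wooden(pingu) -> valid(pingu)]. New: valid(pingu).
Round 6: r10 [valid(pingu) -> has_feathers(c)]. New: has_feathers(c).
Derived: locked(c) (round 3), green(pingu) (round 1), bird(pingu) (round 2), valid(pingu) (round 5). cold(c) never appears in any round.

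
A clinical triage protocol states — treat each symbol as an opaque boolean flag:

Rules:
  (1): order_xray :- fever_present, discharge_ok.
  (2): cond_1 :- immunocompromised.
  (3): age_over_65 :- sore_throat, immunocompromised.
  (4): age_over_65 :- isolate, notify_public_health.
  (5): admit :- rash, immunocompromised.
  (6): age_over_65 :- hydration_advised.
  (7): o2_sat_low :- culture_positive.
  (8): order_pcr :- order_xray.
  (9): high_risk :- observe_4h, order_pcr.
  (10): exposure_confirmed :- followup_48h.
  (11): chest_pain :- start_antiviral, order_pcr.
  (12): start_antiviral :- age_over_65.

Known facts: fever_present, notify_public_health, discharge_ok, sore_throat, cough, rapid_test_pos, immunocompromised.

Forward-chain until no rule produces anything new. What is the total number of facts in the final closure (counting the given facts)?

Round 1: (1) [order_xray :- fever_present, discharge_ok.]; (2) [cond_1 :- immunocompromised.]; (3) [age_over_65 :- sore_throat, immunocompromised.]. New: order_xray, cond_1, age_over_65.
Round 2: (8) [order_pcr :- order_xray.]; (12) [start_antiviral :- age_over_65.]. New: order_pcr, start_antiviral.
Round 3: (11) [chest_pain :- start_antiviral, order_pcr.]. New: chest_pain.
Closure: {age_over_65, chest_pain, cond_1, cough, discharge_ok, fever_present, immunocompromised, notify_public_health, order_pcr, order_xray, rapid_test_pos, sore_throat, start_antiviral} — 13 facts.

13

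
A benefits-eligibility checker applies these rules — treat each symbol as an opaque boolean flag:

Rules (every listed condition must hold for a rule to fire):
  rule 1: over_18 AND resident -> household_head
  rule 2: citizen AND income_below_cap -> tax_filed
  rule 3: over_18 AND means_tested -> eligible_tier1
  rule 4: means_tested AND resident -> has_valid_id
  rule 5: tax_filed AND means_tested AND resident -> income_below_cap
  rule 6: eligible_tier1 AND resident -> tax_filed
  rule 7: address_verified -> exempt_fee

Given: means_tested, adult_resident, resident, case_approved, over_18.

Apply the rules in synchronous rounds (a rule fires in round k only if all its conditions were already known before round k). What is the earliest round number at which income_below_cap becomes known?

3

Round 1: rule 1 [over_18 AND resident -> household_head]; rule 3 [over_18 AND means_tested -> eligible_tier1]; rule 4 [means_tested AND resident -> has_valid_id]. Adds household_head, eligible_tier1, has_valid_id.
Round 2: rule 6 [eligible_tier1 AND resident -> tax_filed]. Adds tax_filed.
Round 3: rule 5 [tax_filed AND means_tested AND resident -> income_below_cap]. Adds income_below_cap.
income_below_cap first appears in round 3.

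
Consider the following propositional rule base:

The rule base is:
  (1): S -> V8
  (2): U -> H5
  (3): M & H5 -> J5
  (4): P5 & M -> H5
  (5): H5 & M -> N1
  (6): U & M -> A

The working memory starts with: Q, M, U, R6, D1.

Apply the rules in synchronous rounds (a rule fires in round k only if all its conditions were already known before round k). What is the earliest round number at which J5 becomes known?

Round 1 fires (2), (6), giving H5, A.
Round 2 fires (3), (5), giving J5, N1.
J5 first appears in round 2.

2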